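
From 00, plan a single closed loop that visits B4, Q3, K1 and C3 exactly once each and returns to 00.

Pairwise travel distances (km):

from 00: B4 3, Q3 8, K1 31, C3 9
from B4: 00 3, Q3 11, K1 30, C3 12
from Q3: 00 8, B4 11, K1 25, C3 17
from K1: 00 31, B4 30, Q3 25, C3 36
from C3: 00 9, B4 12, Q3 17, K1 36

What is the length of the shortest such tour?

00→B4→Q3→K1→C3→00: 3+11+25+36+9 = 84
00→B4→Q3→C3→K1→00: 3+11+17+36+31 = 98
00→B4→K1→Q3→C3→00: 3+30+25+17+9 = 84
00→B4→K1→C3→Q3→00: 3+30+36+17+8 = 94
00→B4→C3→Q3→K1→00: 3+12+17+25+31 = 88
00→B4→C3→K1→Q3→00: 3+12+36+25+8 = 84
00→Q3→B4→K1→C3→00: 8+11+30+36+9 = 94
00→Q3→B4→C3→K1→00: 8+11+12+36+31 = 98
00→Q3→K1→B4→C3→00: 8+25+30+12+9 = 84
00→Q3→C3→B4→K1→00: 8+17+12+30+31 = 98
00→K1→B4→Q3→C3→00: 31+30+11+17+9 = 98
00→K1→Q3→B4→C3→00: 31+25+11+12+9 = 88
The minimum is 84.
One optimal route: 00 → B4 → Q3 → K1 → C3 → 00 (or its reverse).

Minimum total distance: 84 km.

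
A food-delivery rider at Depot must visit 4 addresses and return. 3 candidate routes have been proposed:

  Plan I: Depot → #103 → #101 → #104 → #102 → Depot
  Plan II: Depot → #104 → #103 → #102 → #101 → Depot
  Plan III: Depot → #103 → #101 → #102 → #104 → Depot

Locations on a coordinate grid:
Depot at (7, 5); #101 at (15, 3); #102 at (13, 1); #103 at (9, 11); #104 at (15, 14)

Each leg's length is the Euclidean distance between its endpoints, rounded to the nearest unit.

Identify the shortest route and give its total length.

Plan I: 6 + 10 + 11 + 13 + 7 = 47
Plan II: 12 + 7 + 11 + 3 + 8 = 41
Plan III: 6 + 10 + 3 + 13 + 12 = 44

41 — Plan II is the shortest.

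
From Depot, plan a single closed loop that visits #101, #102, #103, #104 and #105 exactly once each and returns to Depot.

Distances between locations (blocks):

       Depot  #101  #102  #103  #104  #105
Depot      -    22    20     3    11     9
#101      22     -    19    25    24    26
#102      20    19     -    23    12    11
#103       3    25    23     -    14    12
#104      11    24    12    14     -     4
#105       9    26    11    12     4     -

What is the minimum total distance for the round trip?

Depot→#101→#102→#103→#104→#105→Depot: 22+19+23+14+4+9 = 91
Depot→#101→#102→#103→#105→#104→Depot: 22+19+23+12+4+11 = 91
Depot→#101→#102→#104→#103→#105→Depot: 22+19+12+14+12+9 = 88
Depot→#101→#102→#104→#105→#103→Depot: 22+19+12+4+12+3 = 72
Depot→#101→#102→#105→#103→#104→Depot: 22+19+11+12+14+11 = 89
Depot→#101→#102→#105→#104→#103→Depot: 22+19+11+4+14+3 = 73
Depot→#101→#103→#102→#104→#105→Depot: 22+25+23+12+4+9 = 95
Depot→#101→#103→#102→#105→#104→Depot: 22+25+23+11+4+11 = 96
Depot→#101→#103→#104→#102→#105→Depot: 22+25+14+12+11+9 = 93
Depot→#101→#103→#104→#105→#102→Depot: 22+25+14+4+11+20 = 96
Depot→#101→#103→#105→#102→#104→Depot: 22+25+12+11+12+11 = 93
Depot→#101→#103→#105→#104→#102→Depot: 22+25+12+4+12+20 = 95
Depot→#101→#104→#102→#103→#105→Depot: 22+24+12+23+12+9 = 102
Depot→#101→#104→#102→#105→#103→Depot: 22+24+12+11+12+3 = 84
… (46 more)
The minimum is 72.
One optimal route: Depot → #101 → #102 → #104 → #105 → #103 → Depot (or its reverse).

Shortest round trip = 72 blocks.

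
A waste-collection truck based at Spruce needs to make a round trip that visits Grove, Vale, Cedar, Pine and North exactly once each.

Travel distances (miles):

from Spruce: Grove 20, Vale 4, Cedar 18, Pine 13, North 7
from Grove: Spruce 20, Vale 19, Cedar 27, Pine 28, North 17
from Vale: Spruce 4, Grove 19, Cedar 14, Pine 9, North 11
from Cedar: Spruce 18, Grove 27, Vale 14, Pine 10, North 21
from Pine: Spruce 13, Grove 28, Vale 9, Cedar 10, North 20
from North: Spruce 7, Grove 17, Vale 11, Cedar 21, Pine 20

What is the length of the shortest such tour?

Shortest round trip = 74 miles.

Spruce-Grove-Vale-Cedar-Pine-North-Spruce: 20+19+14+10+20+7 = 90
Spruce-Grove-Vale-Cedar-North-Pine-Spruce: 20+19+14+21+20+13 = 107
Spruce-Grove-Vale-Pine-Cedar-North-Spruce: 20+19+9+10+21+7 = 86
Spruce-Grove-Vale-Pine-North-Cedar-Spruce: 20+19+9+20+21+18 = 107
Spruce-Grove-Vale-North-Cedar-Pine-Spruce: 20+19+11+21+10+13 = 94
Spruce-Grove-Vale-North-Pine-Cedar-Spruce: 20+19+11+20+10+18 = 98
Spruce-Grove-Cedar-Vale-Pine-North-Spruce: 20+27+14+9+20+7 = 97
Spruce-Grove-Cedar-Vale-North-Pine-Spruce: 20+27+14+11+20+13 = 105
Spruce-Grove-Cedar-Pine-Vale-North-Spruce: 20+27+10+9+11+7 = 84
Spruce-Grove-Cedar-Pine-North-Vale-Spruce: 20+27+10+20+11+4 = 92
Spruce-Grove-Cedar-North-Vale-Pine-Spruce: 20+27+21+11+9+13 = 101
Spruce-Grove-Cedar-North-Pine-Vale-Spruce: 20+27+21+20+9+4 = 101
Spruce-Grove-Pine-Vale-Cedar-North-Spruce: 20+28+9+14+21+7 = 99
Spruce-Grove-Pine-Vale-North-Cedar-Spruce: 20+28+9+11+21+18 = 107
… (46 more)
Spruce-Vale-Pine-Cedar-Grove-North-Spruce: 4+9+10+27+17+7 = 74  ← best
The minimum is 74.
One optimal route: Spruce → Vale → Pine → Cedar → Grove → North → Spruce (or its reverse).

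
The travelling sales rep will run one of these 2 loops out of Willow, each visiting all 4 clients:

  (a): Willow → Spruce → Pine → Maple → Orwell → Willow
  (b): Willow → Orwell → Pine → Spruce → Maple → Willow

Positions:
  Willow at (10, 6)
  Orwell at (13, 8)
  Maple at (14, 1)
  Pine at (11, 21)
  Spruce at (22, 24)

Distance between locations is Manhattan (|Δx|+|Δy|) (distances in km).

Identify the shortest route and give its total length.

74 km — (b) is the shortest.

(a): 30 + 14 + 23 + 8 + 5 = 80
(b): 5 + 15 + 14 + 31 + 9 = 74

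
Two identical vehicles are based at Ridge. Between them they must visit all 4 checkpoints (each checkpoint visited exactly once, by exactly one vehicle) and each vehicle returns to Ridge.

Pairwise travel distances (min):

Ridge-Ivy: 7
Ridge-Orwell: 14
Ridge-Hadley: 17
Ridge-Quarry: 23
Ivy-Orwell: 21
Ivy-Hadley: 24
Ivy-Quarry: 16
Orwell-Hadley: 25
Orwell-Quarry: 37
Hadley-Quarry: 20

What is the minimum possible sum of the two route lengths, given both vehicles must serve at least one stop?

Try each way of splitting the stops between the two vehicles (each non-empty) and, for each split, find the best tour for each vehicle:
  {Ivy} + {Orwell, Hadley, Quarry}: 14 + 82 = 96
  {Orwell} + {Ivy, Hadley, Quarry}: 28 + 60 = 88
  {Ivy, Orwell} + {Hadley, Quarry}: 42 + 60 = 102
  {Hadley} + {Ivy, Orwell, Quarry}: 34 + 74 = 108
  {Ivy, Hadley} + {Orwell, Quarry}: 48 + 74 = 122
  {Orwell, Hadley} + {Ivy, Quarry}: 56 + 46 = 102
  … (7 splits in total)
Best: vehicle 1 Ridge → Orwell → Ridge = 28; vehicle 2 Ridge → Ivy → Quarry → Hadley → Ridge = 60; combined 88.

Minimum combined distance: 88 min.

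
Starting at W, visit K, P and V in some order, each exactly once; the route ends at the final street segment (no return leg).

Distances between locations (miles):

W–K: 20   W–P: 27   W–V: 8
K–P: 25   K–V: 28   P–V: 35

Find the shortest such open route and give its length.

There are 3! = 6 possible orderings.
W→K→P→V: 20+25+35 = 80
W→K→V→P: 20+28+35 = 83
W→P→K→V: 27+25+28 = 80
W→P→V→K: 27+35+28 = 90
W→V→K→P: 8+28+25 = 61
W→V→P→K: 8+35+25 = 68
The minimum is 61.
One shortest path: W → V → K → P.

61 miles — the minimum one-way total.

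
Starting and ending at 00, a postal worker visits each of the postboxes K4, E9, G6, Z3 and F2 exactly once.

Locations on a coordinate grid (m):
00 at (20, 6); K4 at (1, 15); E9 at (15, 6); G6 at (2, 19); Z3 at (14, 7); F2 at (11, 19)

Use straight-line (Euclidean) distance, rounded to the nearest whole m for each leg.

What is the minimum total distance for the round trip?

Shortest round trip = 50 m.

There are 60 distinct closed tours to check (reversals are equivalent).
00 - K4 - E9 - G6 - Z3 - F2 - 00: 21+17+18+17+12+16 = 101
00 - K4 - E9 - G6 - F2 - Z3 - 00: 21+17+18+9+12+6 = 83
00 - K4 - E9 - Z3 - G6 - F2 - 00: 21+17+1+17+9+16 = 81
00 - K4 - E9 - Z3 - F2 - G6 - 00: 21+17+1+12+9+22 = 82
00 - K4 - E9 - F2 - G6 - Z3 - 00: 21+17+14+9+17+6 = 84
00 - K4 - E9 - F2 - Z3 - G6 - 00: 21+17+14+12+17+22 = 103
00 - K4 - G6 - E9 - Z3 - F2 - 00: 21+4+18+1+12+16 = 72
00 - K4 - G6 - E9 - F2 - Z3 - 00: 21+4+18+14+12+6 = 75
00 - K4 - G6 - Z3 - E9 - F2 - 00: 21+4+17+1+14+16 = 73
00 - K4 - G6 - Z3 - F2 - E9 - 00: 21+4+17+12+14+5 = 73
00 - K4 - G6 - F2 - E9 - Z3 - 00: 21+4+9+14+1+6 = 55
00 - K4 - G6 - F2 - Z3 - E9 - 00: 21+4+9+12+1+5 = 52
00 - K4 - Z3 - E9 - G6 - F2 - 00: 21+15+1+18+9+16 = 80
00 - K4 - Z3 - E9 - F2 - G6 - 00: 21+15+1+14+9+22 = 82
… (46 more)
00 - E9 - Z3 - K4 - G6 - F2 - 00: 5+1+15+4+9+16 = 50  ← best
The minimum is 50.
One optimal route: 00 → E9 → Z3 → K4 → G6 → F2 → 00 (or its reverse).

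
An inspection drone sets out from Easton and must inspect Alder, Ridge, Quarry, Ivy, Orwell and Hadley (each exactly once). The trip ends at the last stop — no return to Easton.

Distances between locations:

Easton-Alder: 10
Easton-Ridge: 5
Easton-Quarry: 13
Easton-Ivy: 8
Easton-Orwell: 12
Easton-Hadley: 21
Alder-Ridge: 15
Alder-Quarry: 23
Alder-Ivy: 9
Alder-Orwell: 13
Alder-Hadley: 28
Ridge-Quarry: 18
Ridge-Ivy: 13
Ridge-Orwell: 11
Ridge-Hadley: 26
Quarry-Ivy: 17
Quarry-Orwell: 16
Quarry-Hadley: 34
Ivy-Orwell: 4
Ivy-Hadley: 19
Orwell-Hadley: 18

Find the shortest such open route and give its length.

There are 6! = 720 possible orderings.
Easton→Alder→Ridge→Quarry→Ivy→Orwell→Hadley: 10+15+18+17+4+18 = 82
Easton→Alder→Ridge→Quarry→Ivy→Hadley→Orwell: 10+15+18+17+19+18 = 97
Easton→Alder→Ridge→Quarry→Orwell→Ivy→Hadley: 10+15+18+16+4+19 = 82
Easton→Alder→Ridge→Quarry→Orwell→Hadley→Ivy: 10+15+18+16+18+19 = 96
Easton→Alder→Ridge→Quarry→Hadley→Ivy→Orwell: 10+15+18+34+19+4 = 100
Easton→Alder→Ridge→Quarry→Hadley→Orwell→Ivy: 10+15+18+34+18+4 = 99
Easton→Alder→Ridge→Ivy→Quarry→Orwell→Hadley: 10+15+13+17+16+18 = 89
Easton→Alder→Ridge→Ivy→Quarry→Hadley→Orwell: 10+15+13+17+34+18 = 107
… (712 more)
Easton→Ridge→Quarry→Alder→Ivy→Orwell→Hadley: 5+18+23+9+4+18 = 77  ← best
The minimum is 77.
One shortest path: Easton → Ridge → Quarry → Alder → Ivy → Orwell → Hadley.

Shortest open route: 77.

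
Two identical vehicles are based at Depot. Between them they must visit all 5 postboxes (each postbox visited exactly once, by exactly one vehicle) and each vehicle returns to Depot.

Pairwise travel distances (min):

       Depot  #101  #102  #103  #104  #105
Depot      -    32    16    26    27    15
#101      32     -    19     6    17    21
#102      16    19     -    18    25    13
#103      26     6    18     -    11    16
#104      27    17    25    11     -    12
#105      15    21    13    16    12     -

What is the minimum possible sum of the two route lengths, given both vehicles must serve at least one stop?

There are 2^4 − 1 = 15 ways to divide the 5 stops into two non-empty groups. For each, the best each vehicle can do is its own shortest tour through its group:
  {#101} + {#102, #103, #104, #105}: 64 + 72 = 136
  {#102} + {#101, #103, #104, #105}: 32 + 76 = 108
  {#101, #102} + {#103, #104, #105}: 67 + 64 = 131
  {#103} + {#101, #102, #104, #105}: 52 + 79 = 131
  {#101, #103} + {#102, #104, #105}: 64 + 68 = 132
  {#102, #103} + {#101, #104, #105}: 60 + 76 = 136
  … (15 splits in total)
Best: vehicle 1 Depot → #102 → Depot = 32; vehicle 2 Depot → #101 → #103 → #104 → #105 → Depot = 76; combined 108.

108 min — the smallest possible combined total.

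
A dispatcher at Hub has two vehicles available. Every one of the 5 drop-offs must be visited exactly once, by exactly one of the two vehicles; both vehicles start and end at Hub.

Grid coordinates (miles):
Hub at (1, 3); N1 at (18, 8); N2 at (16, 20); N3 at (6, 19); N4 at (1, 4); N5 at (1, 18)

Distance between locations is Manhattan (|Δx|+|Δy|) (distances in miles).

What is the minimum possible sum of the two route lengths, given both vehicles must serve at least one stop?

Try each way of splitting the stops between the two vehicles (each non-empty) and, for each split, find the best tour for each vehicle:
  {N1} + {N2, N3, N4, N5}: 44 + 64 = 108
  {N2} + {N1, N3, N4, N5}: 64 + 66 = 130
  {N1, N2} + {N3, N4, N5}: 68 + 42 = 110
  {N3} + {N1, N2, N4, N5}: 42 + 68 = 110
  {N1, N3} + {N2, N4, N5}: 66 + 64 = 130
  {N2, N3} + {N1, N4, N5}: 64 + 64 = 128
  … (15 splits in total)
  {N4} + {N1, N2, N3, N5}: 2 + 68 = 70  ← best
Best: vehicle 1 Hub → N4 → Hub = 2; vehicle 2 Hub → N1 → N2 → N3 → N5 → Hub = 68; combined 70.

70 miles — the smallest possible combined total.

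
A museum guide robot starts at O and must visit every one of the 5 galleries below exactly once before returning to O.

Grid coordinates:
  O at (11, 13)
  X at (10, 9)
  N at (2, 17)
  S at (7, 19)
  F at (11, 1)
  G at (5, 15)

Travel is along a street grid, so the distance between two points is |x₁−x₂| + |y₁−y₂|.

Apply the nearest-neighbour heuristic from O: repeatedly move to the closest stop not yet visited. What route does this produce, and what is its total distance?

Nearest-neighbour total = 56; route O → X → F → G → N → S → O.

O → [X:5 / G:8 / S:10 / F:12 / N:13] → X (5)
X → [F:9 / G:11 / S:13 / N:16] → F (9)
F → [G:20 / S:22 / N:25] → G (20)
G → [N:5 / S:6] → N (5)
N → [S:7] → S (7)
Return S→O: 10.
Total = 5 + 9 + 20 + 5 + 7 + 10 = 56.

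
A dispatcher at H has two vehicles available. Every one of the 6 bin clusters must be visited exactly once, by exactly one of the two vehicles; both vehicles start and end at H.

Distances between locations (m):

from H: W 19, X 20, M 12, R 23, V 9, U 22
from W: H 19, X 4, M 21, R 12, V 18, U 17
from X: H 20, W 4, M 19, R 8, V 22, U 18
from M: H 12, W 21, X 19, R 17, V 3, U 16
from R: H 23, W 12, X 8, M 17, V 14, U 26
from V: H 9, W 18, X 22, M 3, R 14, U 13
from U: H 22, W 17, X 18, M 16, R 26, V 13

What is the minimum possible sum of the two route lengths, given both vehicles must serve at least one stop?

Check every non-empty split of the stops between the two vehicles; for each half take its own optimal tour:
  {W} + {X, M, R, V, U}: 38 + 77 = 115
  {X} + {W, M, R, V, U}: 40 + 80 = 120
  {W, X} + {M, R, V, U}: 43 + 77 = 120
  {M} + {W, X, R, V, U}: 24 + 74 = 98
  {W, M} + {X, R, V, U}: 52 + 71 = 123
  {X, M} + {W, R, V, U}: 51 + 74 = 125
  … (31 splits in total)
Best: vehicle 1 H → M → H = 24; vehicle 2 H → R → X → W → U → V → H = 74; combined 98.

98 m — the smallest possible combined total.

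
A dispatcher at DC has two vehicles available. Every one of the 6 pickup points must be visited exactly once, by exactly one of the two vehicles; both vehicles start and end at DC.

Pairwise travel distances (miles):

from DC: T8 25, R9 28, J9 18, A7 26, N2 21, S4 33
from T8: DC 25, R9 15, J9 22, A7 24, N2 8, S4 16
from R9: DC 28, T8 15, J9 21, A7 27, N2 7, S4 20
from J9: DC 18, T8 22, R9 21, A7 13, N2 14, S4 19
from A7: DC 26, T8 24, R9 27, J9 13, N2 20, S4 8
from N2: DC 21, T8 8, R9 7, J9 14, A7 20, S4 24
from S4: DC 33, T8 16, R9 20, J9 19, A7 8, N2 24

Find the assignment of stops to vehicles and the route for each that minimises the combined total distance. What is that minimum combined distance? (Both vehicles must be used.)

There are 2^5 − 1 = 31 ways to divide the 6 stops into two non-empty groups. For each, the best each vehicle can do is its own shortest tour through its group:
  {T8} + {R9, J9, A7, N2, S4}: 50 + 87 = 137
  {R9} + {T8, J9, A7, N2, S4}: 56 + 84 = 140
  {T8, R9} + {J9, A7, N2, S4}: 68 + 84 = 152
  {J9} + {T8, R9, A7, N2, S4}: 36 + 93 = 129
  {T8, J9} + {R9, A7, N2, S4}: 65 + 82 = 147
  {R9, J9} + {T8, A7, N2, S4}: 67 + 79 = 146
  … (31 splits in total)
Best: vehicle 1 DC → J9 → DC = 36; vehicle 2 DC → R9 → N2 → T8 → S4 → A7 → DC = 93; combined 129.

Minimum combined distance: 129 miles.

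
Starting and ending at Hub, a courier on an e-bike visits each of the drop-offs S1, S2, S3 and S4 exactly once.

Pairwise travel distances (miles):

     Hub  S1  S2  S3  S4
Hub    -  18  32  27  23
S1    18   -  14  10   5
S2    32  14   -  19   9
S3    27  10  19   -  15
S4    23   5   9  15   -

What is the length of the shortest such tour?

With 4 stops there are 4!/2 = 12 distinct round trips (a route and its reverse cost the same).
Hub→S1→S2→S3→S4→Hub: 18+14+19+15+23 = 89
Hub→S1→S2→S4→S3→Hub: 18+14+9+15+27 = 83
Hub→S1→S3→S2→S4→Hub: 18+10+19+9+23 = 79
Hub→S1→S3→S4→S2→Hub: 18+10+15+9+32 = 84
Hub→S1→S4→S2→S3→Hub: 18+5+9+19+27 = 78
Hub→S1→S4→S3→S2→Hub: 18+5+15+19+32 = 89
Hub→S2→S1→S3→S4→Hub: 32+14+10+15+23 = 94
Hub→S2→S1→S4→S3→Hub: 32+14+5+15+27 = 93
Hub→S2→S3→S1→S4→Hub: 32+19+10+5+23 = 89
Hub→S2→S4→S1→S3→Hub: 32+9+5+10+27 = 83
Hub→S3→S1→S2→S4→Hub: 27+10+14+9+23 = 83
Hub→S3→S2→S1→S4→Hub: 27+19+14+5+23 = 88
The minimum is 78.
One optimal route: Hub → S1 → S4 → S2 → S3 → Hub (or its reverse).

Minimum total distance: 78 miles.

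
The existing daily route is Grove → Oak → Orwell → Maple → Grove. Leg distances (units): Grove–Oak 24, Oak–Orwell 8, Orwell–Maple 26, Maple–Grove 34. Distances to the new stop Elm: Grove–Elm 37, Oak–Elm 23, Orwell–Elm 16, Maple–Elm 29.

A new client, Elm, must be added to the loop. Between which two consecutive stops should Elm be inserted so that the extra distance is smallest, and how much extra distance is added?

Insertion cost between consecutive stops i–j is d(i,Elm) + d(Elm,j) − d(i,j):
  between Grove and Oak: 37 + 23 − 24 = 36
  between Oak and Orwell: 23 + 16 − 8 = 31
  between Orwell and Maple: 16 + 29 − 26 = 19
  between Maple and Grove: 29 + 37 − 34 = 32
Cheapest insertion is between Orwell and Maple, adding 19.
New total = 92 + 19 = 111.

+19 — insert Elm between Orwell and Maple.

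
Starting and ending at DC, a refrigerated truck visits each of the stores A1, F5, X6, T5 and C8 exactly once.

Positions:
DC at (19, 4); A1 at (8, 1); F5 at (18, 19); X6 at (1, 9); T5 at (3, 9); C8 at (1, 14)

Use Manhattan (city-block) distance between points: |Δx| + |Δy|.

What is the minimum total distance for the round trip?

Shortest round trip = 72.

There are 60 distinct closed tours to check (reversals are equivalent).
DC-A1-F5-X6-T5-C8-DC: 14+28+27+2+7+28 = 106
DC-A1-F5-X6-C8-T5-DC: 14+28+27+5+7+21 = 102
DC-A1-F5-T5-X6-C8-DC: 14+28+25+2+5+28 = 102
DC-A1-F5-T5-C8-X6-DC: 14+28+25+7+5+23 = 102
DC-A1-F5-C8-X6-T5-DC: 14+28+22+5+2+21 = 92
DC-A1-F5-C8-T5-X6-DC: 14+28+22+7+2+23 = 96
DC-A1-X6-F5-T5-C8-DC: 14+15+27+25+7+28 = 116
DC-A1-X6-F5-C8-T5-DC: 14+15+27+22+7+21 = 106
DC-A1-X6-T5-F5-C8-DC: 14+15+2+25+22+28 = 106
DC-A1-X6-T5-C8-F5-DC: 14+15+2+7+22+16 = 76
DC-A1-X6-C8-F5-T5-DC: 14+15+5+22+25+21 = 102
DC-A1-X6-C8-T5-F5-DC: 14+15+5+7+25+16 = 82
DC-A1-T5-F5-X6-C8-DC: 14+13+25+27+5+28 = 112
DC-A1-T5-F5-C8-X6-DC: 14+13+25+22+5+23 = 102
… (46 more)
DC-A1-T5-X6-C8-F5-DC: 14+13+2+5+22+16 = 72  ← best
The minimum is 72.
One optimal route: DC → A1 → T5 → X6 → C8 → F5 → DC (or its reverse).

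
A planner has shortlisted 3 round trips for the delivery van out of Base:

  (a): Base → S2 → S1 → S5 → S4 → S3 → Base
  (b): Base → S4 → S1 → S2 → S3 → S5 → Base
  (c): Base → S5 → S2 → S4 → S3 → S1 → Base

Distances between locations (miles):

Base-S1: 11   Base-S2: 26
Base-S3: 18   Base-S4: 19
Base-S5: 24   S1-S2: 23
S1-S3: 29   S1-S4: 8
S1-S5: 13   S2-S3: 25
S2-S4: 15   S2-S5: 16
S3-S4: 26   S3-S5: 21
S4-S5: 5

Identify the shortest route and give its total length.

(a): 26 + 23 + 13 + 5 + 26 + 18 = 111
(b): 19 + 8 + 23 + 25 + 21 + 24 = 120
(c): 24 + 16 + 15 + 26 + 29 + 11 = 121

Shortest is (a), total 111 miles.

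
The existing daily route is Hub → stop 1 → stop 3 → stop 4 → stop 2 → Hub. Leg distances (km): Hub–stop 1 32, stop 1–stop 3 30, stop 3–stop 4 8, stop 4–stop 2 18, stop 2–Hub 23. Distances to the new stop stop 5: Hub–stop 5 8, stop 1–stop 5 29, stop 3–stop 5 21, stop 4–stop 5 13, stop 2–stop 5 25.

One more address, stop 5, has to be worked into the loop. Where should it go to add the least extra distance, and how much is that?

Minimum extra distance: 5 km, inserting stop 5 between Hub and stop 1.

Insertion cost between consecutive stops i–j is d(i,stop 5) + d(stop 5,j) − d(i,j):
  between Hub and stop 1: 8 + 29 − 32 = 5
  between stop 1 and stop 3: 29 + 21 − 30 = 20
  between stop 3 and stop 4: 21 + 13 − 8 = 26
  between stop 4 and stop 2: 13 + 25 − 18 = 20
  between stop 2 and Hub: 25 + 8 − 23 = 10
Cheapest insertion is between Hub and stop 1, adding 5.
New total = 111 + 5 = 116.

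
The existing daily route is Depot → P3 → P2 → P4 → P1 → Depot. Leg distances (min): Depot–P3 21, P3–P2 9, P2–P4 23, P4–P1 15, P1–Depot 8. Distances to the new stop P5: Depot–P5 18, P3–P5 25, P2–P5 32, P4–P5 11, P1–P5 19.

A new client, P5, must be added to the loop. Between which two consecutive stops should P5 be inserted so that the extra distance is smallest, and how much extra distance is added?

Insertion cost between consecutive stops i–j is d(i,P5) + d(P5,j) − d(i,j):
  between Depot and P3: 18 + 25 − 21 = 22
  between P3 and P2: 25 + 32 − 9 = 48
  between P2 and P4: 32 + 11 − 23 = 20
  between P4 and P1: 11 + 19 − 15 = 15
  between P1 and Depot: 19 + 18 − 8 = 29
Cheapest insertion is between P4 and P1, adding 15.
New total = 76 + 15 = 91.

Adding 15 min by placing P5 on the P4–P1 leg.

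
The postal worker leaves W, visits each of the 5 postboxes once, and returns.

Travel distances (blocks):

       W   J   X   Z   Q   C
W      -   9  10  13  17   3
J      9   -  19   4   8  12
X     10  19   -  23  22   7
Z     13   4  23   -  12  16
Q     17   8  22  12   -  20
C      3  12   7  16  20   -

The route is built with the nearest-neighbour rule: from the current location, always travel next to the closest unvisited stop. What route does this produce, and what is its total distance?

Nearest-neighbour total = 62 blocks; route W → C → X → J → Z → Q → W.

W → [C:3 / J:9 / X:10 / Z:13 / Q:17] → C (3)
C → [X:7 / J:12 / Z:16 / Q:20] → X (7)
X → [J:19 / Q:22 / Z:23] → J (19)
J → [Z:4 / Q:8] → Z (4)
Z → [Q:12] → Q (12)
Return Q→W: 17.
Total = 3 + 7 + 19 + 4 + 12 + 17 = 62.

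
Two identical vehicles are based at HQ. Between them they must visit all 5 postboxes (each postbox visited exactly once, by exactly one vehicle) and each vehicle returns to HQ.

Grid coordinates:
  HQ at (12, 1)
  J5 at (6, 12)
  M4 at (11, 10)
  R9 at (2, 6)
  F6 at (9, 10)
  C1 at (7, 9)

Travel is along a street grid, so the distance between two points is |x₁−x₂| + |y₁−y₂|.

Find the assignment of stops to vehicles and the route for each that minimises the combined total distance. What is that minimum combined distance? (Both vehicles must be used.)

64 — the smallest possible combined total.

Check every non-empty split of the stops between the two vehicles; for each half take its own optimal tour:
  {J5} + {M4, R9, F6, C1}: 34 + 38 = 72
  {M4} + {J5, R9, F6, C1}: 20 + 44 = 64
  {J5, M4} + {R9, F6, C1}: 34 + 38 = 72
  {R9} + {J5, M4, F6, C1}: 30 + 34 = 64
  {J5, R9} + {M4, F6, C1}: 42 + 28 = 70
  {M4, R9} + {J5, F6, C1}: 38 + 34 = 72
  … (15 splits in total)
Best: vehicle 1 HQ → M4 → HQ = 20; vehicle 2 HQ → R9 → J5 → C1 → F6 → HQ = 44; combined 64.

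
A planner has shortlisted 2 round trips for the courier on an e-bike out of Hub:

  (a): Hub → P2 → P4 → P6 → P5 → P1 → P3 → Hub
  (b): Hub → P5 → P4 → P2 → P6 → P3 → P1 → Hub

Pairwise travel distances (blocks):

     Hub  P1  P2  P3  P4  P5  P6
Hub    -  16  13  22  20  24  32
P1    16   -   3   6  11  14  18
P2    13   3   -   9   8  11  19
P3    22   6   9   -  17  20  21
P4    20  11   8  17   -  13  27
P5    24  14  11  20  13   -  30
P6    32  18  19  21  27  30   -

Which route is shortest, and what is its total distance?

Shortest is (b), total 107 blocks.

(a): 13 + 8 + 27 + 30 + 14 + 6 + 22 = 120
(b): 24 + 13 + 8 + 19 + 21 + 6 + 16 = 107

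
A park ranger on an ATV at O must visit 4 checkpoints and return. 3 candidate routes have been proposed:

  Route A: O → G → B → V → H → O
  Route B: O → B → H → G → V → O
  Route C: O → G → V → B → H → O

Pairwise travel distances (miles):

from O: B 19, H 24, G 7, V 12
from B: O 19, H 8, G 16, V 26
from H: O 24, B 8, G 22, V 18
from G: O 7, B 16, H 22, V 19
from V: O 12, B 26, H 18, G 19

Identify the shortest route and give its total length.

Route A: 7 + 16 + 26 + 18 + 24 = 91
Route B: 19 + 8 + 22 + 19 + 12 = 80
Route C: 7 + 19 + 26 + 8 + 24 = 84

80 miles — Route B is the shortest.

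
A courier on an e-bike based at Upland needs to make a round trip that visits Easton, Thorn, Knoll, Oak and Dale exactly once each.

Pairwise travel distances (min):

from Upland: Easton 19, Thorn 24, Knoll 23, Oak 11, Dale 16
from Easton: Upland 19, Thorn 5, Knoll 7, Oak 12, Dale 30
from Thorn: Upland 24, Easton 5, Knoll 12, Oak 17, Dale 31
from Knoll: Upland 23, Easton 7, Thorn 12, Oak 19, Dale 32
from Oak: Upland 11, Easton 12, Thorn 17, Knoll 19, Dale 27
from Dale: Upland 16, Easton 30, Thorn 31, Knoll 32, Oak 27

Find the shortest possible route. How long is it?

With 5 stops there are 5!/2 = 60 distinct round trips (a route and its reverse cost the same).
Upland→Easton→Thorn→Knoll→Oak→Dale→Upland: 19+5+12+19+27+16 = 98
Upland→Easton→Thorn→Knoll→Dale→Oak→Upland: 19+5+12+32+27+11 = 106
Upland→Easton→Thorn→Oak→Knoll→Dale→Upland: 19+5+17+19+32+16 = 108
Upland→Easton→Thorn→Oak→Dale→Knoll→Upland: 19+5+17+27+32+23 = 123
Upland→Easton→Thorn→Dale→Knoll→Oak→Upland: 19+5+31+32+19+11 = 117
Upland→Easton→Thorn→Dale→Oak→Knoll→Upland: 19+5+31+27+19+23 = 124
Upland→Easton→Knoll→Thorn→Oak→Dale→Upland: 19+7+12+17+27+16 = 98
Upland→Easton→Knoll→Thorn→Dale→Oak→Upland: 19+7+12+31+27+11 = 107
Upland→Easton→Knoll→Oak→Thorn→Dale→Upland: 19+7+19+17+31+16 = 109
Upland→Easton→Knoll→Oak→Dale→Thorn→Upland: 19+7+19+27+31+24 = 127
Upland→Easton→Knoll→Dale→Thorn→Oak→Upland: 19+7+32+31+17+11 = 117
Upland→Easton→Knoll→Dale→Oak→Thorn→Upland: 19+7+32+27+17+24 = 126
Upland→Easton→Oak→Thorn→Knoll→Dale→Upland: 19+12+17+12+32+16 = 108
Upland→Easton→Oak→Thorn→Dale→Knoll→Upland: 19+12+17+31+32+23 = 134
… (46 more)
Upland→Oak→Easton→Thorn→Knoll→Dale→Upland: 11+12+5+12+32+16 = 88  ← best
The minimum is 88.
One optimal route: Upland → Oak → Easton → Thorn → Knoll → Dale → Upland (or its reverse).

Shortest round trip = 88 min.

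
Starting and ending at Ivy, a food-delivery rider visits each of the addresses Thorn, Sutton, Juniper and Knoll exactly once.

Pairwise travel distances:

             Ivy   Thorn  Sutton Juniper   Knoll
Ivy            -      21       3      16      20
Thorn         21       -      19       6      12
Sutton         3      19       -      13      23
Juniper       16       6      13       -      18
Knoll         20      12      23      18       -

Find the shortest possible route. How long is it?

With 4 stops there are 4!/2 = 12 distinct round trips (a route and its reverse cost the same).
Ivy → Thorn → Sutton → Juniper → Knoll → Ivy: 21+19+13+18+20 = 91
Ivy → Thorn → Sutton → Knoll → Juniper → Ivy: 21+19+23+18+16 = 97
Ivy → Thorn → Juniper → Sutton → Knoll → Ivy: 21+6+13+23+20 = 83
Ivy → Thorn → Juniper → Knoll → Sutton → Ivy: 21+6+18+23+3 = 71
Ivy → Thorn → Knoll → Sutton → Juniper → Ivy: 21+12+23+13+16 = 85
Ivy → Thorn → Knoll → Juniper → Sutton → Ivy: 21+12+18+13+3 = 67
Ivy → Sutton → Thorn → Juniper → Knoll → Ivy: 3+19+6+18+20 = 66
Ivy → Sutton → Thorn → Knoll → Juniper → Ivy: 3+19+12+18+16 = 68
Ivy → Sutton → Juniper → Thorn → Knoll → Ivy: 3+13+6+12+20 = 54
Ivy → Sutton → Knoll → Thorn → Juniper → Ivy: 3+23+12+6+16 = 60
Ivy → Juniper → Thorn → Sutton → Knoll → Ivy: 16+6+19+23+20 = 84
Ivy → Juniper → Sutton → Thorn → Knoll → Ivy: 16+13+19+12+20 = 80
The minimum is 54.
One optimal route: Ivy → Sutton → Juniper → Thorn → Knoll → Ivy (or its reverse).

Shortest round trip = 54.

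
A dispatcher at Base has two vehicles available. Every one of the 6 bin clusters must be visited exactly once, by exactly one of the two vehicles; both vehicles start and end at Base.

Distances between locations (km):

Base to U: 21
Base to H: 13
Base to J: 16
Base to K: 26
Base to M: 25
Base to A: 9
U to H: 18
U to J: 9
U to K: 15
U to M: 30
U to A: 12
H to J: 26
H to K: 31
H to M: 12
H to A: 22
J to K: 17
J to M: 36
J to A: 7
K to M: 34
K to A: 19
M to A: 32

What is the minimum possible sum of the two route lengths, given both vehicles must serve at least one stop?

Minimum combined distance: 116 km.

Try each way of splitting the stops between the two vehicles (each non-empty) and, for each split, find the best tour for each vehicle:
  {U} + {H, J, K, M, A}: 42 + 92 = 134
  {H} + {U, J, K, M, A}: 26 + 99 = 125
  {U, H} + {J, K, M, A}: 52 + 92 = 144
  {J} + {U, H, K, M, A}: 32 + 95 = 127
  {U, J} + {H, K, M, A}: 46 + 87 = 133
  {H, J} + {U, K, M, A}: 55 + 95 = 150
  … (31 splits in total)
  {H, M} + {U, J, K, A}: 50 + 66 = 116  ← best
Best: vehicle 1 Base → H → M → Base = 50; vehicle 2 Base → K → U → J → A → Base = 66; combined 116.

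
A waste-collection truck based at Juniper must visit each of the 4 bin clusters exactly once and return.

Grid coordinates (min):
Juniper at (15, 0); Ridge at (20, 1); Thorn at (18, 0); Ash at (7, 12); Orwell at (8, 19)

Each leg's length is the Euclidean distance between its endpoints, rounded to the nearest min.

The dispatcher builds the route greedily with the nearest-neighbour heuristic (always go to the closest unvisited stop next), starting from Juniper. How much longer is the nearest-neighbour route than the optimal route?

Juniper: Thorn=3, Ridge=5, Ash=14, Orwell=20 ⇒ Thorn
Thorn: Ridge=2, Ash=16, Orwell=21 ⇒ Ridge
Ridge: Ash=17, Orwell=22 ⇒ Ash
Ash: Orwell=7 ⇒ Orwell
NN route Juniper → Thorn → Ridge → Ash → Orwell → Juniper costs 49.
Optimal: Juniper → Thorn → Ridge → Orwell → Ash → Juniper costs 48 (by enumerating all 12 distinct tours).
Excess = 49 − 48 = 1.

Excess over optimum: 1 min.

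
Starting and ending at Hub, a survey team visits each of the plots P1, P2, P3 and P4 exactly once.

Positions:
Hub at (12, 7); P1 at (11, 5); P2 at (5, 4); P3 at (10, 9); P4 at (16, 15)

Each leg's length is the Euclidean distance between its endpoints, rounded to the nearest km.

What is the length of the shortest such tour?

Hub-P1-P2-P3-P4-Hub: 2+6+7+8+9 = 32
Hub-P1-P2-P4-P3-Hub: 2+6+16+8+3 = 35
Hub-P1-P3-P2-P4-Hub: 2+4+7+16+9 = 38
Hub-P1-P3-P4-P2-Hub: 2+4+8+16+8 = 38
Hub-P1-P4-P2-P3-Hub: 2+11+16+7+3 = 39
Hub-P1-P4-P3-P2-Hub: 2+11+8+7+8 = 36
Hub-P2-P1-P3-P4-Hub: 8+6+4+8+9 = 35
Hub-P2-P1-P4-P3-Hub: 8+6+11+8+3 = 36
Hub-P2-P3-P1-P4-Hub: 8+7+4+11+9 = 39
Hub-P2-P4-P1-P3-Hub: 8+16+11+4+3 = 42
Hub-P3-P1-P2-P4-Hub: 3+4+6+16+9 = 38
Hub-P3-P2-P1-P4-Hub: 3+7+6+11+9 = 36
The minimum is 32.
One optimal route: Hub → P1 → P2 → P3 → P4 → Hub (or its reverse).

Shortest round trip = 32 km.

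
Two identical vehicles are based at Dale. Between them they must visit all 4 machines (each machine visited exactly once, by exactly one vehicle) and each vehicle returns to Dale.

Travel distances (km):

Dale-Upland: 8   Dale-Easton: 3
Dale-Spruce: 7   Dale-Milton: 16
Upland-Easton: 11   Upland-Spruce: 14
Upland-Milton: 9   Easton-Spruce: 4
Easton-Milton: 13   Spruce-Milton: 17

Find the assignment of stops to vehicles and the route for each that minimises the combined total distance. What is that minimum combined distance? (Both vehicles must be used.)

Check every non-empty split of the stops between the two vehicles; for each half take its own optimal tour:
  {Upland} + {Easton, Spruce, Milton}: 16 + 40 = 56
  {Easton} + {Upland, Spruce, Milton}: 6 + 41 = 47
  {Upland, Easton} + {Spruce, Milton}: 22 + 40 = 62
  {Spruce} + {Upland, Easton, Milton}: 14 + 33 = 47
  {Upland, Spruce} + {Easton, Milton}: 29 + 32 = 61
  {Easton, Spruce} + {Upland, Milton}: 14 + 33 = 47
  … (7 splits in total)
Best: vehicle 1 Dale → Easton → Dale = 6; vehicle 2 Dale → Upland → Milton → Spruce → Dale = 41; combined 47.

47 km — the smallest possible combined total.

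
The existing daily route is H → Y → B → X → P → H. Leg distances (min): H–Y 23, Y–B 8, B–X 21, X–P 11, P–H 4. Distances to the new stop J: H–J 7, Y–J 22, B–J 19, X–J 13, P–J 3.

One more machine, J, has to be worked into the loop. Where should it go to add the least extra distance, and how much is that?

Adding 5 min by placing J on the X–P leg.

Insertion cost between consecutive stops i–j is d(i,J) + d(J,j) − d(i,j):
  between H and Y: 7 + 22 − 23 = 6
  between Y and B: 22 + 19 − 8 = 33
  between B and X: 19 + 13 − 21 = 11
  between X and P: 13 + 3 − 11 = 5
  between P and H: 3 + 7 − 4 = 6
Cheapest insertion is between X and P, adding 5.
New total = 67 + 5 = 72.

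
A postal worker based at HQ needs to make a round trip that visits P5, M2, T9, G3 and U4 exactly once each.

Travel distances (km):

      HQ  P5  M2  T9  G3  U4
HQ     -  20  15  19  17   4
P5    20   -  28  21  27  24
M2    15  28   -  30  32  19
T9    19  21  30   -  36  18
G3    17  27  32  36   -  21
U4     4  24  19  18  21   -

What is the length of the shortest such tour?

HQ - P5 - M2 - T9 - G3 - U4 - HQ: 20+28+30+36+21+4 = 139
HQ - P5 - M2 - T9 - U4 - G3 - HQ: 20+28+30+18+21+17 = 134
HQ - P5 - M2 - G3 - T9 - U4 - HQ: 20+28+32+36+18+4 = 138
HQ - P5 - M2 - G3 - U4 - T9 - HQ: 20+28+32+21+18+19 = 138
HQ - P5 - M2 - U4 - T9 - G3 - HQ: 20+28+19+18+36+17 = 138
HQ - P5 - M2 - U4 - G3 - T9 - HQ: 20+28+19+21+36+19 = 143
HQ - P5 - T9 - M2 - G3 - U4 - HQ: 20+21+30+32+21+4 = 128
HQ - P5 - T9 - M2 - U4 - G3 - HQ: 20+21+30+19+21+17 = 128
HQ - P5 - T9 - G3 - M2 - U4 - HQ: 20+21+36+32+19+4 = 132
HQ - P5 - T9 - G3 - U4 - M2 - HQ: 20+21+36+21+19+15 = 132
HQ - P5 - T9 - U4 - M2 - G3 - HQ: 20+21+18+19+32+17 = 127
HQ - P5 - T9 - U4 - G3 - M2 - HQ: 20+21+18+21+32+15 = 127
HQ - P5 - G3 - M2 - T9 - U4 - HQ: 20+27+32+30+18+4 = 131
HQ - P5 - G3 - M2 - U4 - T9 - HQ: 20+27+32+19+18+19 = 135
… (46 more)
HQ - M2 - G3 - P5 - T9 - U4 - HQ: 15+32+27+21+18+4 = 117  ← best
The minimum is 117.
One optimal route: HQ → M2 → G3 → P5 → T9 → U4 → HQ (or its reverse).

Shortest round trip = 117 km.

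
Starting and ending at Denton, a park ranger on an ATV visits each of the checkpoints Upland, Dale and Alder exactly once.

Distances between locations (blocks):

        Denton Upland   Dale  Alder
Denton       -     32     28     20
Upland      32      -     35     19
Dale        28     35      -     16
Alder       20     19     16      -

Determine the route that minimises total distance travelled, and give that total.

There are 3 distinct closed tours to check (reversals are equivalent).
Denton→Upland→Dale→Alder→Denton: 32+35+16+20 = 103
Denton→Upland→Alder→Dale→Denton: 32+19+16+28 = 95
Denton→Dale→Upland→Alder→Denton: 28+35+19+20 = 102
The minimum is 95.
One optimal route: Denton → Upland → Alder → Dale → Denton (or its reverse).

Minimum total distance: 95 blocks.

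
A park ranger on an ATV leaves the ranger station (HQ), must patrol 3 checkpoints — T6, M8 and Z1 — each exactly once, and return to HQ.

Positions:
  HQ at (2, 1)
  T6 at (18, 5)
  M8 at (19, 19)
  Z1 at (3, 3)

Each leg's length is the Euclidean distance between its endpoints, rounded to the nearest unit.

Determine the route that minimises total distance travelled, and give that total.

Shortest round trip = 55.

HQ-T6-M8-Z1-HQ: 16+14+23+2 = 55
HQ-T6-Z1-M8-HQ: 16+15+23+25 = 79
HQ-M8-T6-Z1-HQ: 25+14+15+2 = 56
The minimum is 55.
One optimal route: HQ → T6 → M8 → Z1 → HQ (or its reverse).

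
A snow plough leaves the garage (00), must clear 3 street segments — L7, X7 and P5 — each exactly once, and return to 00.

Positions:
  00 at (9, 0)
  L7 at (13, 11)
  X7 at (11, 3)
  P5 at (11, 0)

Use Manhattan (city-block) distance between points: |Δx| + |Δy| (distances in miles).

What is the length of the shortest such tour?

00-L7-X7-P5-00: 15+10+3+2 = 30
00-L7-P5-X7-00: 15+13+3+5 = 36
00-X7-L7-P5-00: 5+10+13+2 = 30
The minimum is 30.
One optimal route: 00 → L7 → X7 → P5 → 00 (or its reverse).

Shortest round trip = 30 miles.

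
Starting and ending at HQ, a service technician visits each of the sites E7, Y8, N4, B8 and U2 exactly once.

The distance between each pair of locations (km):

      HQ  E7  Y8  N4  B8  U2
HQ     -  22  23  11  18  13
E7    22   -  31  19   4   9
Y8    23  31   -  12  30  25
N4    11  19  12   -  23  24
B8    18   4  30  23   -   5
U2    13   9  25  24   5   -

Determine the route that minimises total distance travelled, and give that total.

HQ-E7-Y8-N4-B8-U2-HQ: 22+31+12+23+5+13 = 106
HQ-E7-Y8-N4-U2-B8-HQ: 22+31+12+24+5+18 = 112
HQ-E7-Y8-B8-N4-U2-HQ: 22+31+30+23+24+13 = 143
HQ-E7-Y8-B8-U2-N4-HQ: 22+31+30+5+24+11 = 123
HQ-E7-Y8-U2-N4-B8-HQ: 22+31+25+24+23+18 = 143
HQ-E7-Y8-U2-B8-N4-HQ: 22+31+25+5+23+11 = 117
HQ-E7-N4-Y8-B8-U2-HQ: 22+19+12+30+5+13 = 101
HQ-E7-N4-Y8-U2-B8-HQ: 22+19+12+25+5+18 = 101
HQ-E7-N4-B8-Y8-U2-HQ: 22+19+23+30+25+13 = 132
HQ-E7-N4-B8-U2-Y8-HQ: 22+19+23+5+25+23 = 117
HQ-E7-N4-U2-Y8-B8-HQ: 22+19+24+25+30+18 = 138
HQ-E7-N4-U2-B8-Y8-HQ: 22+19+24+5+30+23 = 123
HQ-E7-B8-Y8-N4-U2-HQ: 22+4+30+12+24+13 = 105
HQ-E7-B8-Y8-U2-N4-HQ: 22+4+30+25+24+11 = 116
… (46 more)
HQ-Y8-N4-E7-B8-U2-HQ: 23+12+19+4+5+13 = 76  ← best
The minimum is 76.
One optimal route: HQ → Y8 → N4 → E7 → B8 → U2 → HQ (or its reverse).

Minimum total distance: 76 km.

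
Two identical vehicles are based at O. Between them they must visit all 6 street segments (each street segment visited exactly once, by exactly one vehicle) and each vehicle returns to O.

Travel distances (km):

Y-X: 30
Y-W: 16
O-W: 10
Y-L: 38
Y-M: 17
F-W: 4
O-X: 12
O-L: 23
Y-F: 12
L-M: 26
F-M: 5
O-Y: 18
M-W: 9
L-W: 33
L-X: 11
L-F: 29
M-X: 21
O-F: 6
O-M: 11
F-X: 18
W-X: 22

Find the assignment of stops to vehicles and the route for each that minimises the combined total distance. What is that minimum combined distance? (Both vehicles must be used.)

Check every non-empty split of the stops between the two vehicles; for each half take its own optimal tour:
  {Y} + {L, F, M, W, X}: 36 + 68 = 104
  {L} + {Y, F, M, W, X}: 46 + 76 = 122
  {Y, L} + {F, M, W, X}: 79 + 52 = 131
  {F} + {Y, L, M, W, X}: 12 + 92 = 104
  {Y, F} + {L, M, W, X}: 36 + 68 = 104
  {L, F} + {Y, M, W, X}: 58 + 76 = 134
  … (31 splits in total)
  {Y, F, M, W} + {L, X}: 54 + 46 = 100  ← best
Best: vehicle 1 O → Y → F → M → W → O = 54; vehicle 2 O → L → X → O = 46; combined 100.

Minimum combined distance: 100 km.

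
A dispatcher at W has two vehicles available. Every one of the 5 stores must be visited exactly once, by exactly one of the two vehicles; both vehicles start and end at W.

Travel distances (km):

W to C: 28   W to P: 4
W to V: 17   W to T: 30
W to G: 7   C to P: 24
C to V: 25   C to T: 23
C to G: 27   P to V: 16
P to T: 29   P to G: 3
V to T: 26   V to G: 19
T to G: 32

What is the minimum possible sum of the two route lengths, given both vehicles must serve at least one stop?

108 km — the smallest possible combined total.

Try each way of splitting the stops between the two vehicles (each non-empty) and, for each split, find the best tour for each vehicle:
  {C} + {P, V, T, G}: 56 + 82 = 138
  {P} + {C, V, T, G}: 8 + 100 = 108
  {C, P} + {V, T, G}: 56 + 82 = 138
  {V} + {C, P, T, G}: 34 + 87 = 121
  {C, V} + {P, T, G}: 70 + 69 = 139
  {P, V} + {C, T, G}: 37 + 87 = 124
  … (15 splits in total)
Best: vehicle 1 W → P → W = 8; vehicle 2 W → V → T → C → G → W = 100; combined 108.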